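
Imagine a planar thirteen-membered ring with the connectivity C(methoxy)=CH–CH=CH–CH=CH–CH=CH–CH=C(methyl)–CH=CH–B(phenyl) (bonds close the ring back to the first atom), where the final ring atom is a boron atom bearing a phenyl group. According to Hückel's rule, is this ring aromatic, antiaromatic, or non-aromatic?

Check conjugation: each doubly-bonded ring atom is sp² with one p-orbital electron; the boron has an empty p orbital — every position has a p orbital, so the cyclic π system is continuous.
Tallying contributions gives 6 × 2 = 12 from the double-bond units + 0 from the B(phenyl) atom = 12.
With 12 = 4·3 π electrons, Hückel's rule classifies the planar ring as antiaromatic.

Antiaromatic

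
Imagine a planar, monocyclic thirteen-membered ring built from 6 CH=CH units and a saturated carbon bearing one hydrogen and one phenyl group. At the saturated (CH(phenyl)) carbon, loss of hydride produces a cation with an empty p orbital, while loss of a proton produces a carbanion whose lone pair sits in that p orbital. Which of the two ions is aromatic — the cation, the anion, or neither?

In both ions every ring atom is sp² and contributes a p orbital, so both rings are fully conjugated.
Cation: 6 × 2 + 0 = 12 π electrons → 4(3), antiaromatic.
Anion: 6 × 2 + 2 = 14 π electrons → 4(3)+2, aromatic.

The anion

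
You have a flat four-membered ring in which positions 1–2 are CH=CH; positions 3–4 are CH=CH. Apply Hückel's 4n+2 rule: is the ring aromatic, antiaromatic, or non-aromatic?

The p orbitals form a continuous loop: the double-bond atoms are sp², each contributing one p electron. The ring is fully conjugated.
Tallying contributions gives 2 × 2 = 4 from the 2 double-bond units.
A 4n π count (4, n = 1) in a planar conjugated ring means antiaromatic.
(The species described is cyclobutadiene.)

Antiaromatic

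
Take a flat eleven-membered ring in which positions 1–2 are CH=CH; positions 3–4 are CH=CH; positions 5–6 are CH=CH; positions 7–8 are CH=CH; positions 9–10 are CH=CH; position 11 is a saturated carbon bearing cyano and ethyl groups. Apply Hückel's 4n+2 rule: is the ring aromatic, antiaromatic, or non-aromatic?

The C(cyano)(ethyl) carbon is saturated: that saturated carbon is sp³ and has no p orbital in the ring π system. Conjugation is not continuous around the ring.
Hückel's rule only applies to fully conjugated rings, so this one is simply non-aromatic.

Non-aromatic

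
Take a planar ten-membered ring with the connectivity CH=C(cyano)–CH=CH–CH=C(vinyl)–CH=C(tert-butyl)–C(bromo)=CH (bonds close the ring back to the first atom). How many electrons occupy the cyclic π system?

All ring atoms are sp² and supply a p orbital to the ring (each doubly-bonded ring atom is sp² with one p-orbital electron); the conjugation is uninterrupted.
Adding the contributions, 5 × 2 = 10 from the 5 double-bond units.

10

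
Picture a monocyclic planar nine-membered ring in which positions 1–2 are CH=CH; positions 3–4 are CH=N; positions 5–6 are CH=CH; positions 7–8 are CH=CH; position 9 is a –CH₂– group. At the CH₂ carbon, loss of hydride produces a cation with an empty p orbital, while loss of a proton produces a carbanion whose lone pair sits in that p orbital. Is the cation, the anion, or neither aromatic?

Once that carbon is sp², every ring atom has a p orbital and both ions are fully conjugated.
Cation: 4 × 2 + 0 = 8 π electrons → 4(2), antiaromatic.
Anion: 4 × 2 + 2 = 10 π electrons → 4(2)+2, aromatic.

The anion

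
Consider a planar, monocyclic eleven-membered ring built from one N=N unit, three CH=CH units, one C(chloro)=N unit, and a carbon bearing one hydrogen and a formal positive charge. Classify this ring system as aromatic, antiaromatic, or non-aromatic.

All ring atoms are sp² and supply a p orbital to the ring (each doubly-bonded ring atom is sp² with one p-orbital electron; each sp² =N– keeps its lone pair in-plane and puts one electron into the π system; the carbocation has an empty p orbital); the conjugation is uninterrupted.
Counting π electrons: 5 × 2 = 10 from the double-bond units + 0 from the CH(+) atom = 10.
Since 10 = 4·2 + 2, the ring meets the 4n+2 criterion.

Aromatic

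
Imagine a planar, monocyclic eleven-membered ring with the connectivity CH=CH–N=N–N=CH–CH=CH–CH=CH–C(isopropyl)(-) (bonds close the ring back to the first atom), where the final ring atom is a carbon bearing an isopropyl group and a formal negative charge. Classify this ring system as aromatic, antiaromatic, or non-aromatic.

Antiaromatic

Every ring atom contributes a p orbital perpendicular to the ring (each doubly-bonded ring atom is sp² with one p-orbital electron; each =N– nitrogen is pyridine-type (lone pair in the sp² plane, one electron in the p orbital); the carbanion's lone pair occupies the p orbital), so the π system is cyclic and fully conjugated.
π-electron count: 5 × 2 = 10 from the double-bond units + 2 from the C(isopropyl)(-) atom = 12.
With 12 = 4·3 π electrons, Hückel's rule classifies the planar ring as antiaromatic.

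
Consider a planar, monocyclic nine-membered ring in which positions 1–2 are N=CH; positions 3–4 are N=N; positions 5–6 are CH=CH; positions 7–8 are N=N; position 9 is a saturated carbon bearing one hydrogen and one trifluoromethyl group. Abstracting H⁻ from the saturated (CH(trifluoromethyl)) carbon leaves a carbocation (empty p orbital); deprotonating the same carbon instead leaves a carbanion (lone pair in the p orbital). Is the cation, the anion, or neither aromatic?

Once that carbon is sp², every ring atom has a p orbital and both ions are fully conjugated.
Cation: 4 × 2 + 0 = 8 π electrons → 4(2), antiaromatic.
Anion: 4 × 2 + 2 = 10 π electrons → 4(2)+2, aromatic.

The anion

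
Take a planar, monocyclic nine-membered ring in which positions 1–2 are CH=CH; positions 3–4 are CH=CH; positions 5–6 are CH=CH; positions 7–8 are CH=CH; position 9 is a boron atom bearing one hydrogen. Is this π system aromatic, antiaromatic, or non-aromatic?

Antiaromatic

Check conjugation: the double-bond atoms are sp², each contributing one p electron; the boron has an empty p orbital — every position has a p orbital, so the cyclic π system is continuous.
Tallying contributions gives 4 × 2 = 8 from the double-bond units + 0 from the BH atom = 8.
8 = 4(2); a planar, fully conjugated 4n system is antiaromatic.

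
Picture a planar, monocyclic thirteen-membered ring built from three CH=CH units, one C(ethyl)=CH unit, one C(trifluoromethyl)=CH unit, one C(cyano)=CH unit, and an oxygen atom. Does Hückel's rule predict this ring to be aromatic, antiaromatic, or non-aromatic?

Aromatic

Every ring atom contributes a p orbital perpendicular to the ring (every atom in a ring double bond is sp² and brings one electron to the p orbital; the oxygen donates one lone pair from its p orbital), so the π system is cyclic and fully conjugated.
Counting π electrons: 6 × 2 = 12 from the double-bond units + 2 from the O atom = 14.
That gives a 4n+2 count (14, n = 3).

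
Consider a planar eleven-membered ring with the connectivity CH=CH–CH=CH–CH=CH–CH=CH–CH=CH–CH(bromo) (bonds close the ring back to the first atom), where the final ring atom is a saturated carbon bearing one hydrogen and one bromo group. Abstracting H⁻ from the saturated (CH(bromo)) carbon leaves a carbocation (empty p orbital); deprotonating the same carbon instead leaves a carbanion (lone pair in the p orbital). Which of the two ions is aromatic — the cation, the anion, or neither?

Both ions have a continuous loop of p orbitals — each ring atom is sp².
Cation: 5 × 2 + 0 = 10 π electrons → 4(2)+2, aromatic.
Anion: 5 × 2 + 2 = 12 π electrons → 4(3), antiaromatic.

The cation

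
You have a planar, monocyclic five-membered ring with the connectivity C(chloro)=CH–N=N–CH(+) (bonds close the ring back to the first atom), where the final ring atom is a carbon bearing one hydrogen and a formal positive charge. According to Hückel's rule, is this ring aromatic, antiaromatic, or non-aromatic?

Antiaromatic

The p orbitals form a continuous loop: each doubly-bonded ring atom is sp² with one p-orbital electron; the doubly-bonded nitrogens are pyridine-type — their lone pairs lie in the ring plane, leaving one electron in the p orbital; the carbocation has an empty p orbital. The ring is fully conjugated.
Adding the contributions, 2 × 2 = 4 from the double-bond units + 0 from the CH(+) atom = 4.
4 is a 4n count (n = 1), so the planar conjugated ring is antiaromatic.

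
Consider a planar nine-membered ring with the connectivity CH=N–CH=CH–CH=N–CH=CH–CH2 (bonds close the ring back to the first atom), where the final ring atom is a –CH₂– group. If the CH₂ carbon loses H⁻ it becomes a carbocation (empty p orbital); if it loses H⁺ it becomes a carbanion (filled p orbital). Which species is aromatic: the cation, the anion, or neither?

The anion

In both ions every ring atom is sp² and contributes a p orbital, so both rings are fully conjugated.
Cation: 4 × 2 + 0 = 8 π electrons → 4(2), antiaromatic.
Anion: 4 × 2 + 2 = 10 π electrons → 4(2)+2, aromatic.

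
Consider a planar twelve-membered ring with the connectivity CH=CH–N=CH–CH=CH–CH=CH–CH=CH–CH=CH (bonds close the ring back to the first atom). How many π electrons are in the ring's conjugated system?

Check conjugation: the double-bond atoms are sp², each contributing one p electron; each =N– nitrogen is pyridine-type (lone pair in the sp² plane, one electron in the p orbital) — every position has a p orbital, so the cyclic π system is continuous.
Tallying contributions gives 6 × 2 = 12 from the 6 double-bond units.

12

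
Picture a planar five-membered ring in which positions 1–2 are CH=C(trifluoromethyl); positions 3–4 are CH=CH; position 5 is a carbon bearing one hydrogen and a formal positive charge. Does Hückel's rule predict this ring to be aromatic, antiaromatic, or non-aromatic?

Antiaromatic

Every ring atom contributes a p orbital perpendicular to the ring (the double-bond atoms are sp², each contributing one p electron; the carbocation has an empty p orbital), so the π system is cyclic and fully conjugated.
Counting π electrons: 2 × 2 = 4 from the double-bond units + 0 from the CH(+) atom = 4.
4 is a 4n count (n = 1), so the planar conjugated ring is antiaromatic.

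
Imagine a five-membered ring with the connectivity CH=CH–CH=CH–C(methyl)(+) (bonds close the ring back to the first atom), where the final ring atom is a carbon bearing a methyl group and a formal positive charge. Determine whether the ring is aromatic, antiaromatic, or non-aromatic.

Antiaromatic

Check conjugation: every atom in a ring double bond is sp² and brings one electron to the p orbital; the carbocation has an empty p orbital — every position has a p orbital, so the cyclic π system is continuous.
Tallying contributions gives 2 × 2 = 4 from the double-bond units + 0 from the C(methyl)(+) atom = 4.
A 4n π count (4, n = 1) in a planar conjugated ring means antiaromatic.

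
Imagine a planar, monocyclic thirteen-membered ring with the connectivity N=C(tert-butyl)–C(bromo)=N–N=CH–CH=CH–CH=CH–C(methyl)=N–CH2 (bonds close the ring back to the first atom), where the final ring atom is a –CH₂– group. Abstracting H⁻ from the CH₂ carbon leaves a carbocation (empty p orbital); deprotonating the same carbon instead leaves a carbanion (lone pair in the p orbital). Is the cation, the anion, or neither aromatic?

Once that carbon is sp², every ring atom has a p orbital and both ions are fully conjugated.
Cation: 6 × 2 + 0 = 12 π electrons → 4(3), antiaromatic.
Anion: 6 × 2 + 2 = 14 π electrons → 4(3)+2, aromatic.

The anion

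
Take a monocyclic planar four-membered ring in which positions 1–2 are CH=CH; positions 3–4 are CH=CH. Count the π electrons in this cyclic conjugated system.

Every ring atom contributes a p orbital perpendicular to the ring (the double-bond atoms are sp², each contributing one p electron), so the π system is cyclic and fully conjugated.
Tallying contributions gives 2 × 2 = 4 from the 2 double-bond units.
(This ring is cyclobutadiene.)

4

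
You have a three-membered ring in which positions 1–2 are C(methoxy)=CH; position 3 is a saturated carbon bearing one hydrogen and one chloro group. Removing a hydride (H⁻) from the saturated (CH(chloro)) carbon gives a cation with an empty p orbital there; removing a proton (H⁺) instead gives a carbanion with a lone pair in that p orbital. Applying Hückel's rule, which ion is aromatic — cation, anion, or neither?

The cation

Once that carbon is sp², every ring atom has a p orbital and both ions are fully conjugated.
Cation: 1 × 2 + 0 = 2 π electrons → 4(0)+2, aromatic.
Anion: 1 × 2 + 2 = 4 π electrons → 4(1), antiaromatic.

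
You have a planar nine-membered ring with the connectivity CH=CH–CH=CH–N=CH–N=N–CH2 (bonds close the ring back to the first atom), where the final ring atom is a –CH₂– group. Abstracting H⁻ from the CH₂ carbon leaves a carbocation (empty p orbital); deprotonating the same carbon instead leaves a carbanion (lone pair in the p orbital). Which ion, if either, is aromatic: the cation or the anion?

Both ions have a continuous loop of p orbitals — each ring atom is sp².
Cation: 4 × 2 + 0 = 8 π electrons → 4(2), antiaromatic.
Anion: 4 × 2 + 2 = 10 π electrons → 4(2)+2, aromatic.

The anion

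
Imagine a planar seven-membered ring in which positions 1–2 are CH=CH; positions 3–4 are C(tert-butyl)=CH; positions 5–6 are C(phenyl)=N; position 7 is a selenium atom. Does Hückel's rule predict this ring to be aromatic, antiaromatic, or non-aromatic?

All ring atoms are sp² and supply a p orbital to the ring (the double-bond atoms are sp², each contributing one p electron; each sp² =N– keeps its lone pair in-plane and puts one electron into the π system; the selenium donates one lone pair from its p orbital); the conjugation is uninterrupted.
Tallying contributions gives 3 × 2 = 6 from the double-bond units + 2 from the Se atom = 8.
8 = 4(2); a planar, fully conjugated 4n system is antiaromatic.

Antiaromatic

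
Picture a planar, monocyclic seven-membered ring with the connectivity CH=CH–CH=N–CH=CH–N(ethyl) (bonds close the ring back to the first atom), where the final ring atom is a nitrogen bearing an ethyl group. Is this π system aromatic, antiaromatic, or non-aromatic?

Check conjugation: every atom in a ring double bond is sp² and brings one electron to the p orbital; each sp² =N– keeps its lone pair in-plane and puts one electron into the π system; the pyrrole-type nitrogen donates its lone pair from the p orbital — every position has a p orbital, so the cyclic π system is continuous.
Adding the contributions, 3 × 2 = 6 from the double-bond units + 2 from the N(ethyl) atom = 8.
8 is a 4n count (n = 2), so the planar conjugated ring is antiaromatic.

Antiaromatic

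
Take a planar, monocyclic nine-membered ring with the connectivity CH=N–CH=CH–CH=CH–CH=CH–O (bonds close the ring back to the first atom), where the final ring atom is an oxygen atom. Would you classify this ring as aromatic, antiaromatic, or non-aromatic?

Aromatic

Every ring atom contributes a p orbital perpendicular to the ring (the double-bond atoms are sp², each contributing one p electron; each =N– nitrogen is pyridine-type (lone pair in the sp² plane, one electron in the p orbital); the oxygen donates one lone pair from its p orbital), so the π system is cyclic and fully conjugated.
Adding the contributions, 4 × 2 = 8 from the double-bond units + 2 from the O atom = 10.
10 = 4(2) + 2, which satisfies Hückel's 4n+2 rule.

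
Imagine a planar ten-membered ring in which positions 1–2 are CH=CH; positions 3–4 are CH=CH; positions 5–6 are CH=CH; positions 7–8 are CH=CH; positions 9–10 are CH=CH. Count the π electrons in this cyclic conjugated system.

10

All ring atoms are sp² and supply a p orbital to the ring (each doubly-bonded ring atom is sp² with one p-orbital electron); the conjugation is uninterrupted.
Tallying contributions gives 5 × 2 = 10 from the 5 double-bond units.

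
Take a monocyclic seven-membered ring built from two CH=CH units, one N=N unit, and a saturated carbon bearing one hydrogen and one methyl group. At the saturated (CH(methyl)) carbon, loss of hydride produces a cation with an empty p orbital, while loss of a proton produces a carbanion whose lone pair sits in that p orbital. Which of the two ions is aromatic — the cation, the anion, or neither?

The cation

Both ions have a continuous loop of p orbitals — each ring atom is sp².
Cation: 3 × 2 + 0 = 6 π electrons → 4(1)+2, aromatic.
Anion: 3 × 2 + 2 = 8 π electrons → 4(2), antiaromatic.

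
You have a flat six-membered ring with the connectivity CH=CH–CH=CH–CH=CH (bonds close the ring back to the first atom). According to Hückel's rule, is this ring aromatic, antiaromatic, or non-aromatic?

Aromatic

The p orbitals form a continuous loop: each doubly-bonded ring atom is sp² with one p-orbital electron. The ring is fully conjugated.
π-electron count: 3 × 2 = 6 from the 3 double-bond units.
Since 6 = 4·1 + 2, the ring meets the 4n+2 criterion.
(This ring is benzene.)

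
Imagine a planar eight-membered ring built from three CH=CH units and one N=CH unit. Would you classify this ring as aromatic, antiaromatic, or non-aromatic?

Antiaromatic

The p orbitals form a continuous loop: the double-bond atoms are sp², each contributing one p electron; each =N– nitrogen is pyridine-type (lone pair in the sp² plane, one electron in the p orbital). The ring is fully conjugated.
Adding the contributions, 4 × 2 = 8 from the 4 double-bond units.
8 is a 4n count (n = 2), so the planar conjugated ring is antiaromatic.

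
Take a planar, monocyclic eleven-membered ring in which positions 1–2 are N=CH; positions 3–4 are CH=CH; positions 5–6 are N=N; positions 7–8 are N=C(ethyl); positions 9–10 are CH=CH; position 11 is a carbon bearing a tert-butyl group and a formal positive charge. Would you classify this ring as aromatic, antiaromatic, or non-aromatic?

Aromatic

Every ring atom contributes a p orbital perpendicular to the ring (every atom in a ring double bond is sp² and brings one electron to the p orbital; the doubly-bonded nitrogens are pyridine-type — their lone pairs lie in the ring plane, leaving one electron in the p orbital; the carbocation has an empty p orbital), so the π system is cyclic and fully conjugated.
Counting π electrons: 5 × 2 = 10 from the double-bond units + 0 from the C(tert-butyl)(+) atom = 10.
With 10 π electrons (n = 2), the Hückel 4n+2 condition holds.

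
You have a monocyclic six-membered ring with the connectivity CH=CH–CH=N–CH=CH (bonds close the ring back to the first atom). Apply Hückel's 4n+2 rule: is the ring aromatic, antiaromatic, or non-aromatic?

Aromatic

Every ring atom contributes a p orbital perpendicular to the ring (every atom in a ring double bond is sp² and brings one electron to the p orbital; each =N– nitrogen is pyridine-type (lone pair in the sp² plane, one electron in the p orbital)), so the π system is cyclic and fully conjugated.
Adding the contributions, 3 × 2 = 6 from the 3 double-bond units.
That gives a 4n+2 count (6, n = 1).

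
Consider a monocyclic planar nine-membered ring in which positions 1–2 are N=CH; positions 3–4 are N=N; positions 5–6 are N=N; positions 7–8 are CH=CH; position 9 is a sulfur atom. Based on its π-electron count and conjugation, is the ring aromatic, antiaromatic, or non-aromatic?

Aromatic

The p orbitals form a continuous loop: every atom in a ring double bond is sp² and brings one electron to the p orbital; each =N– nitrogen is pyridine-type (lone pair in the sp² plane, one electron in the p orbital); the sulfur donates one lone pair from its p orbital. The ring is fully conjugated.
π-electron count: 4 × 2 = 8 from the double-bond units + 2 from the S atom = 10.
With 10 π electrons (n = 2), the Hückel 4n+2 condition holds.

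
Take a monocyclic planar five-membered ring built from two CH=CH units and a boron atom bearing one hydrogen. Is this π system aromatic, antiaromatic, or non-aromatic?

Check conjugation: each doubly-bonded ring atom is sp² with one p-orbital electron; the boron has an empty p orbital — every position has a p orbital, so the cyclic π system is continuous.
Tallying contributions gives 2 × 2 = 4 from the double-bond units + 0 from the BH atom = 4.
4 is a 4n count (n = 1), so the planar conjugated ring is antiaromatic.

Antiaromatic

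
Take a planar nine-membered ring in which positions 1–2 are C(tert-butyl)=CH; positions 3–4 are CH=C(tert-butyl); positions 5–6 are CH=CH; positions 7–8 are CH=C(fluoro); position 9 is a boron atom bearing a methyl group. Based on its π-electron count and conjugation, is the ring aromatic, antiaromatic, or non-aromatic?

The p orbitals form a continuous loop: the double-bond atoms are sp², each contributing one p electron; the boron has an empty p orbital. The ring is fully conjugated.
π-electron count: 4 × 2 = 8 from the double-bond units + 0 from the B(methyl) atom = 8.
8 = 4(2); a planar, fully conjugated 4n system is antiaromatic.

Antiaromatic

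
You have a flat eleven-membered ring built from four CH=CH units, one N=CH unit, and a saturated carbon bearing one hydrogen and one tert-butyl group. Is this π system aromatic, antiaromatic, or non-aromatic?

Non-aromatic

The CH(tert-butyl) position has four σ bonds — that saturated carbon is sp³ and has no p orbital in the ring π system — so the cyclic conjugation is interrupted.
A ring that is not fully conjugated cannot be aromatic or antiaromatic regardless of its π-electron count.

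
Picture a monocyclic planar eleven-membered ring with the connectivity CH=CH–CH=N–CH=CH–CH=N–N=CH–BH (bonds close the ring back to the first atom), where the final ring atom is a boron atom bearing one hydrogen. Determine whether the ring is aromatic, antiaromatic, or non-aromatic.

Aromatic

All ring atoms are sp² and supply a p orbital to the ring (the double-bond atoms are sp², each contributing one p electron; each =N– nitrogen is pyridine-type (lone pair in the sp² plane, one electron in the p orbital); the boron has an empty p orbital); the conjugation is uninterrupted.
Adding the contributions, 5 × 2 = 10 from the double-bond units + 0 from the BH atom = 10.
10 = 4(2) + 2, which satisfies Hückel's 4n+2 rule.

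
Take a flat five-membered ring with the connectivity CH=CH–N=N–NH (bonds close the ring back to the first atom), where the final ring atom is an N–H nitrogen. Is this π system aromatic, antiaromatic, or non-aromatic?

Check conjugation: every atom in a ring double bond is sp² and brings one electron to the p orbital; each =N– nitrogen is pyridine-type (lone pair in the sp² plane, one electron in the p orbital); the pyrrole-type nitrogen donates its lone pair from the p orbital — every position has a p orbital, so the cyclic π system is continuous.
Counting π electrons: 2 × 2 = 4 from the double-bond units + 2 from the NH atom = 6.
Since 6 = 4·1 + 2, the ring meets the 4n+2 criterion.

Aromatic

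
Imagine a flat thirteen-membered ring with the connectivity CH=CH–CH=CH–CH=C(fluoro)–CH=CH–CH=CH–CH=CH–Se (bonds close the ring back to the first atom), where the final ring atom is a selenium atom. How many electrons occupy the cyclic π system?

The p orbitals form a continuous loop: each doubly-bonded ring atom is sp² with one p-orbital electron; the selenium donates one lone pair from its p orbital. The ring is fully conjugated.
Counting π electrons: 6 × 2 = 12 from the double-bond units + 2 from the Se atom = 14.

14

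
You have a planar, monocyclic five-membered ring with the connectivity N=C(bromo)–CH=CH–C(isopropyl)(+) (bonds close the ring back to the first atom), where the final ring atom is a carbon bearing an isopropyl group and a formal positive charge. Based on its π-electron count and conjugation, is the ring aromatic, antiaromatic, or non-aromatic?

Antiaromatic

Check conjugation: the double-bond atoms are sp², each contributing one p electron; each sp² =N– keeps its lone pair in-plane and puts one electron into the π system; the carbocation has an empty p orbital — every position has a p orbital, so the cyclic π system is continuous.
Counting π electrons: 2 × 2 = 4 from the double-bond units + 0 from the C(isopropyl)(+) atom = 4.
4 is a 4n count (n = 1), so the planar conjugated ring is antiaromatic.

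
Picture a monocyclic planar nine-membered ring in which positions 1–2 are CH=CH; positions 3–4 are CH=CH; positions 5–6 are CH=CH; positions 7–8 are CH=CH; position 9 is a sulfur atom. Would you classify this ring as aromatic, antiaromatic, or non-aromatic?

Aromatic

All ring atoms are sp² and supply a p orbital to the ring (every atom in a ring double bond is sp² and brings one electron to the p orbital; the sulfur donates one lone pair from its p orbital); the conjugation is uninterrupted.
Adding the contributions, 4 × 2 = 8 from the double-bond units + 2 from the S atom = 10.
10 = 4(2) + 2, which satisfies Hückel's 4n+2 rule.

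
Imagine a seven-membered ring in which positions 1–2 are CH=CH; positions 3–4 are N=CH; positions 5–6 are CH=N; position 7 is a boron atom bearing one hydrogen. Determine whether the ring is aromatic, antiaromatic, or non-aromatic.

Aromatic

All ring atoms are sp² and supply a p orbital to the ring (the double-bond atoms are sp², each contributing one p electron; the doubly-bonded nitrogens are pyridine-type — their lone pairs lie in the ring plane, leaving one electron in the p orbital; the boron has an empty p orbital); the conjugation is uninterrupted.
π-electron count: 3 × 2 = 6 from the double-bond units + 0 from the BH atom = 6.
6 = 4(1) + 2, which satisfies Hückel's 4n+2 rule.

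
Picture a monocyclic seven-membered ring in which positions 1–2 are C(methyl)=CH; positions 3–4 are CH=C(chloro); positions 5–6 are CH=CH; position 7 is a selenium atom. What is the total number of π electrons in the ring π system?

The p orbitals form a continuous loop: each doubly-bonded ring atom is sp² with one p-orbital electron; the selenium donates one lone pair from its p orbital. The ring is fully conjugated.
Adding the contributions, 3 × 2 = 6 from the double-bond units + 2 from the Se atom = 8.

8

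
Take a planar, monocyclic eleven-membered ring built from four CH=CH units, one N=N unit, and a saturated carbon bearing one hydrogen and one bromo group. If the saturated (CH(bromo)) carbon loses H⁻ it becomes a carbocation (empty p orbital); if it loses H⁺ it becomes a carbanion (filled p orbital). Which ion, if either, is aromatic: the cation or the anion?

Once that carbon is sp², every ring atom has a p orbital and both ions are fully conjugated.
Cation: 5 × 2 + 0 = 10 π electrons → 4(2)+2, aromatic.
Anion: 5 × 2 + 2 = 12 π electrons → 4(3), antiaromatic.

The cation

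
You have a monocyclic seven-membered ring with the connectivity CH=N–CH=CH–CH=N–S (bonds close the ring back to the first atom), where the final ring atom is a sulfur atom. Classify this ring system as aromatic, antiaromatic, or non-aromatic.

The p orbitals form a continuous loop: each doubly-bonded ring atom is sp² with one p-orbital electron; the doubly-bonded nitrogens are pyridine-type — their lone pairs lie in the ring plane, leaving one electron in the p orbital; the sulfur donates one lone pair from its p orbital. The ring is fully conjugated.
π-electron count: 3 × 2 = 6 from the double-bond units + 2 from the S atom = 8.
8 = 4(2); a planar, fully conjugated 4n system is antiaromatic.

Antiaromatic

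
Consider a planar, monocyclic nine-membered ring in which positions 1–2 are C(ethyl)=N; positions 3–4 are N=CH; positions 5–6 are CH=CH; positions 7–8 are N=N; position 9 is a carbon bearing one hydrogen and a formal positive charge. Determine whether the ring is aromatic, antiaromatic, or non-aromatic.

Check conjugation: the double-bond atoms are sp², each contributing one p electron; each sp² =N– keeps its lone pair in-plane and puts one electron into the π system; the carbocation has an empty p orbital — every position has a p orbital, so the cyclic π system is continuous.
Counting π electrons: 4 × 2 = 8 from the double-bond units + 0 from the CH(+) atom = 8.
8 is a 4n count (n = 2), so the planar conjugated ring is antiaromatic.

Antiaromatic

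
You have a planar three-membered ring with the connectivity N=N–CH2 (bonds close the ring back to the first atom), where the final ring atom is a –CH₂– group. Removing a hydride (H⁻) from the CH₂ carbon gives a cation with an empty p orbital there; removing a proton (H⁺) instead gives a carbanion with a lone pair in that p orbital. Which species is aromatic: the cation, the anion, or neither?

The cation

In both ions every ring atom is sp² and contributes a p orbital, so both rings are fully conjugated.
Cation: 1 × 2 + 0 = 2 π electrons → 4(0)+2, aromatic.
Anion: 1 × 2 + 2 = 4 π electrons → 4(1), antiaromatic.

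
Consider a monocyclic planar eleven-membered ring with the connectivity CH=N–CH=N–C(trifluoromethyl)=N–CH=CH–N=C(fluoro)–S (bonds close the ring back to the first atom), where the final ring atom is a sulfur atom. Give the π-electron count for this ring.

Every ring atom contributes a p orbital perpendicular to the ring (each doubly-bonded ring atom is sp² with one p-orbital electron; the doubly-bonded nitrogens are pyridine-type — their lone pairs lie in the ring plane, leaving one electron in the p orbital; the sulfur donates one lone pair from its p orbital), so the π system is cyclic and fully conjugated.
Adding the contributions, 5 × 2 = 10 from the double-bond units + 2 from the S atom = 12.

12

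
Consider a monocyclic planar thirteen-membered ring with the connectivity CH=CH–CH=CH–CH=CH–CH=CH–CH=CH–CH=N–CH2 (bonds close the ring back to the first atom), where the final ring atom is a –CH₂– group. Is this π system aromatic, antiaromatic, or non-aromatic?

Non-aromatic

The CH2 carbon is saturated: the tetrahedral CH₂ carbon is sp³ and has no p orbital in the ring π system. Conjugation is not continuous around the ring.
Broken conjugation rules out both aromaticity and antiaromaticity.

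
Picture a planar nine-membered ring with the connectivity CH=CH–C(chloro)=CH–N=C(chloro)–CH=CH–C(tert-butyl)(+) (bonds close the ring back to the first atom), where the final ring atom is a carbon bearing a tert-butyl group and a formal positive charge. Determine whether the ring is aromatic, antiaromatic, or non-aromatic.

Every ring atom contributes a p orbital perpendicular to the ring (the double-bond atoms are sp², each contributing one p electron; each =N– nitrogen is pyridine-type (lone pair in the sp² plane, one electron in the p orbital); the carbocation has an empty p orbital), so the π system is cyclic and fully conjugated.
Tallying contributions gives 4 × 2 = 8 from the double-bond units + 0 from the C(tert-butyl)(+) atom = 8.
A 4n π count (8, n = 2) in a planar conjugated ring means antiaromatic.

Antiaromatic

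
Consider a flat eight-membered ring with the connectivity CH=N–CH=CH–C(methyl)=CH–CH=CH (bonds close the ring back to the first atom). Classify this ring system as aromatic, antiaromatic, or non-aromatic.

Antiaromatic

All ring atoms are sp² and supply a p orbital to the ring (each doubly-bonded ring atom is sp² with one p-orbital electron; the doubly-bonded nitrogens are pyridine-type — their lone pairs lie in the ring plane, leaving one electron in the p orbital); the conjugation is uninterrupted.
π-electron count: 4 × 2 = 8 from the 4 double-bond units.
8 is a 4n count (n = 2), so the planar conjugated ring is antiaromatic.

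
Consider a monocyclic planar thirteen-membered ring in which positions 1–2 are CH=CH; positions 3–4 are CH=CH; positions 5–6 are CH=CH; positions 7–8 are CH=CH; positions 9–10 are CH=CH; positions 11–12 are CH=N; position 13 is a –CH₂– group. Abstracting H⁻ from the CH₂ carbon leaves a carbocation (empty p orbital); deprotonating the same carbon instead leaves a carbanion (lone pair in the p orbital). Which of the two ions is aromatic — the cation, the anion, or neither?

The anion

Both ions have a continuous loop of p orbitals — each ring atom is sp².
Cation: 6 × 2 + 0 = 12 π electrons → 4(3), antiaromatic.
Anion: 6 × 2 + 2 = 14 π electrons → 4(3)+2, aromatic.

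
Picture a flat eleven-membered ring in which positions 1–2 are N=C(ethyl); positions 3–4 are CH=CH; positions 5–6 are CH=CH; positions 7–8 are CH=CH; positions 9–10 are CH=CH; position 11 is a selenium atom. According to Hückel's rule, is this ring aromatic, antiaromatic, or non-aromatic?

Check conjugation: the double-bond atoms are sp², each contributing one p electron; each sp² =N– keeps its lone pair in-plane and puts one electron into the π system; the selenium donates one lone pair from its p orbital — every position has a p orbital, so the cyclic π system is continuous.
Adding the contributions, 5 × 2 = 10 from the double-bond units + 2 from the Se atom = 12.
12 is a 4n count (n = 3), so the planar conjugated ring is antiaromatic.

Antiaromatic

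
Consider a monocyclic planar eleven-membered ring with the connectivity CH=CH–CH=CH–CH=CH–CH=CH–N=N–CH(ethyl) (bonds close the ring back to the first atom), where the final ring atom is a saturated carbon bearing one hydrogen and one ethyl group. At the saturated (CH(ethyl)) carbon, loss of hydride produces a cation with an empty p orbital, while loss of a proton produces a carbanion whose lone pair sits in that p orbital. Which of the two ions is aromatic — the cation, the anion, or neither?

The cation

Both ions have a continuous loop of p orbitals — each ring atom is sp².
Cation: 5 × 2 + 0 = 10 π electrons → 4(2)+2, aromatic.
Anion: 5 × 2 + 2 = 12 π electrons → 4(3), antiaromatic.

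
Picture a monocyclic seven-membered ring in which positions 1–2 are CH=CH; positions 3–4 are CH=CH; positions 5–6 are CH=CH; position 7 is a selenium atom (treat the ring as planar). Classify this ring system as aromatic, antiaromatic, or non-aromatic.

Antiaromatic

Check conjugation: each doubly-bonded ring atom is sp² with one p-orbital electron; the selenium donates one lone pair from its p orbital — every position has a p orbital, so the cyclic π system is continuous.
Tallying contributions gives 3 × 2 = 6 from the double-bond units + 2 from the Se atom = 8.
A 4n π count (8, n = 2) in a planar conjugated ring means antiaromatic.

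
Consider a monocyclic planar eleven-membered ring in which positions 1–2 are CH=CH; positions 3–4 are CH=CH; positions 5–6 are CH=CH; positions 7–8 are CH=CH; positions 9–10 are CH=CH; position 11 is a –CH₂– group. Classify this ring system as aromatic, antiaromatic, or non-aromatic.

The CH2 carbon is saturated: the tetrahedral CH₂ carbon is sp³ and has no p orbital in the ring π system. Conjugation is not continuous around the ring.
A ring that is not fully conjugated cannot be aromatic or antiaromatic regardless of its π-electron count.

Non-aromatic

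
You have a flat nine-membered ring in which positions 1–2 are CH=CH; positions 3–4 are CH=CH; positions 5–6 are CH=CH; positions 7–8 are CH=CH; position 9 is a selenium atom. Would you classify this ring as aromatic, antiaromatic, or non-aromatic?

All ring atoms are sp² and supply a p orbital to the ring (every atom in a ring double bond is sp² and brings one electron to the p orbital; the selenium donates one lone pair from its p orbital); the conjugation is uninterrupted.
π-electron count: 4 × 2 = 8 from the double-bond units + 2 from the Se atom = 10.
10 = 4(2) + 2, which satisfies Hückel's 4n+2 rule.

Aromatic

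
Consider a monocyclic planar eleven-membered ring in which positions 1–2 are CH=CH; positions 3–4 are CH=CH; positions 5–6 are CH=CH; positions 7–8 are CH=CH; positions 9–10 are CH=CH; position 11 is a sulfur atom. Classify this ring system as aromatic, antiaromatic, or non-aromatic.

Every ring atom contributes a p orbital perpendicular to the ring (every atom in a ring double bond is sp² and brings one electron to the p orbital; the sulfur donates one lone pair from its p orbital), so the π system is cyclic and fully conjugated.
Counting π electrons: 5 × 2 = 10 from the double-bond units + 2 from the S atom = 12.
With 12 = 4·3 π electrons, Hückel's rule classifies the planar ring as antiaromatic.

Antiaromatic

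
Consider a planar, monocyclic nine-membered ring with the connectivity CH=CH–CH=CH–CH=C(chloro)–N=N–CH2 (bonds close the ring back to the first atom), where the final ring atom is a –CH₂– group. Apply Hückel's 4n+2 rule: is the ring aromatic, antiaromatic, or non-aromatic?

Non-aromatic

The CH2 position has four σ bonds — the tetrahedral CH₂ carbon is sp³ and has no p orbital in the ring π system — so the cyclic conjugation is interrupted.
Without a continuous loop of overlapping p orbitals the Hückel electron count never comes into play.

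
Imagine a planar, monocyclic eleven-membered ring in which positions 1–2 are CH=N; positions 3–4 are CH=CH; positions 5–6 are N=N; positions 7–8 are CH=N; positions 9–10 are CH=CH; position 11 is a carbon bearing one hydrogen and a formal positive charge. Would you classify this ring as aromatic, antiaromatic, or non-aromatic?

Check conjugation: every atom in a ring double bond is sp² and brings one electron to the p orbital; each =N– nitrogen is pyridine-type (lone pair in the sp² plane, one electron in the p orbital); the carbocation has an empty p orbital — every position has a p orbital, so the cyclic π system is continuous.
π-electron count: 5 × 2 = 10 from the double-bond units + 0 from the CH(+) atom = 10.
That gives a 4n+2 count (10, n = 2).

Aromatic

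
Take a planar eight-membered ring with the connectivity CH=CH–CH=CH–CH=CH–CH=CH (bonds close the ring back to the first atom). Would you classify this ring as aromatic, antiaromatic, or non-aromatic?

Every ring atom contributes a p orbital perpendicular to the ring (each doubly-bonded ring atom is sp² with one p-orbital electron), so the π system is cyclic and fully conjugated.
Adding the contributions, 4 × 2 = 8 from the 4 double-bond units.
With 8 = 4·2 π electrons, Hückel's rule classifies the planar ring as antiaromatic.

Antiaromatic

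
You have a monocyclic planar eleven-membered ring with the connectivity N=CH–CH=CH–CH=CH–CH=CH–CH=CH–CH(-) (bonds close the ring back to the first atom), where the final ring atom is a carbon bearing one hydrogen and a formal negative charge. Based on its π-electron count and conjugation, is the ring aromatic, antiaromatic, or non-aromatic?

Antiaromatic

All ring atoms are sp² and supply a p orbital to the ring (the double-bond atoms are sp², each contributing one p electron; each sp² =N– keeps its lone pair in-plane and puts one electron into the π system; the carbanion's lone pair occupies the p orbital); the conjugation is uninterrupted.
Counting π electrons: 5 × 2 = 10 from the double-bond units + 2 from the CH(-) atom = 12.
12 = 4(3); a planar, fully conjugated 4n system is antiaromatic.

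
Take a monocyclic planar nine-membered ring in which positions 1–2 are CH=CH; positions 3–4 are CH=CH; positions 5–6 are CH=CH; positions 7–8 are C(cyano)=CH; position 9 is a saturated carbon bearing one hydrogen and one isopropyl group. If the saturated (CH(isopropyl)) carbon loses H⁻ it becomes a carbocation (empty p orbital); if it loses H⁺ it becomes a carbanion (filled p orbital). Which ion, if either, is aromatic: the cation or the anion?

Both ions have a continuous loop of p orbitals — each ring atom is sp².
Cation: 4 × 2 + 0 = 8 π electrons → 4(2), antiaromatic.
Anion: 4 × 2 + 2 = 10 π electrons → 4(2)+2, aromatic.

The anion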